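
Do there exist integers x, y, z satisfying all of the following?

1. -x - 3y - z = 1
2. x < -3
Yes

Take x = -4, y = 1, z = 0. Substituting into each constraint:
  (1) 4 - 3(1) + 0 = 1 ✓
  (2) -4 < -3 ✓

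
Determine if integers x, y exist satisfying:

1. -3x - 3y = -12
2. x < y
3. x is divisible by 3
Yes

Take x = 0, y = 4. Substituting into each constraint:
  (1) -3(0) - 3(4) = -12 ✓
  (2) 0 < 4 ✓
  (3) 0 = 3 × 0, remainder 0 ✓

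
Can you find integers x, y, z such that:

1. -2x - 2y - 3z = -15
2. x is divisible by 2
Yes

Take x = 0, y = 0, z = 5. Substituting into each constraint:
  (1) -2(0) - 2(0) - 3(5) = -15 ✓
  (2) 0 = 2 × 0, remainder 0 ✓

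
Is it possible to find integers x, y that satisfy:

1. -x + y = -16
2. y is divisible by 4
Yes

Take x = 16, y = 0. Substituting into each constraint:
  (1) (-16) + 0 = -16 ✓
  (2) 0 = 4 × 0, remainder 0 ✓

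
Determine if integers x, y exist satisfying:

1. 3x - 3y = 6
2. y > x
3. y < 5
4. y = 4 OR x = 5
No

A contradictory subset is {3x - 3y = 6, y > x}. No integer assignment can satisfy these jointly:

  - 3x - 3y = 6: is a linear equation tying the variables together
  - y > x: bounds one variable relative to another variable

From the equation, x − y = 2, i.e. y − x = -2; but y > x requires y − x ≥ 1. Contradiction.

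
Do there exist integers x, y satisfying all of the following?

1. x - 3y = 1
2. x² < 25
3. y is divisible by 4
Yes

Take x = 1, y = 0. Substituting into each constraint:
  (1) 1 - 3(0) = 1 ✓
  (2) x² = (1)² = 1, and 1 < 25 ✓
  (3) 0 = 4 × 0, remainder 0 ✓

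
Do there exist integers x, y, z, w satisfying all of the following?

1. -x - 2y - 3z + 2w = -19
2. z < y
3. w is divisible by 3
Yes

Take x = 17, y = 1, z = 0, w = 0. Substituting into each constraint:
  (1) (-17) - 2(1) - 3(0) + 2(0) = -19 ✓
  (2) 0 < 1 ✓
  (3) 0 = 3 × 0, remainder 0 ✓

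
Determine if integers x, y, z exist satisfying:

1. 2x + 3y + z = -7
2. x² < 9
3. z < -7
Yes

Take x = -1, y = 1, z = -8. Substituting into each constraint:
  (1) 2(-1) + 3(1) + (-8) = -7 ✓
  (2) x² = (-1)² = 1, and 1 < 9 ✓
  (3) -8 < -7 ✓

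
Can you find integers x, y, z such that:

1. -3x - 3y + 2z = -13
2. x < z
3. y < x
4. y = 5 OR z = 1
Yes

Take x = 6, y = 5, z = 10. Substituting into each constraint:
  (1) -3(6) - 3(5) + 2(10) = -13 ✓
  (2) 6 < 10 ✓
  (3) 5 < 6 ✓
  (4) y = 5, target 5 ✓ (first branch holds)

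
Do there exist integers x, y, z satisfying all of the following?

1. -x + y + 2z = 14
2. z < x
Yes

Take x = 0, y = 16, z = -1. Substituting into each constraint:
  (1) 0 + 16 + 2(-1) = 14 ✓
  (2) -1 < 0 ✓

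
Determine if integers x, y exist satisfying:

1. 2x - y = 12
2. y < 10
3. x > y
Yes

Take x = 6, y = 0. Substituting into each constraint:
  (1) 2(6) + 0 = 12 ✓
  (2) 0 < 10 ✓
  (3) 6 > 0 ✓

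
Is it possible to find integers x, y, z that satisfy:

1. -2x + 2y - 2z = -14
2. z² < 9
Yes

Take x = 0, y = -7, z = 0. Substituting into each constraint:
  (1) -2(0) + 2(-7) - 2(0) = -14 ✓
  (2) z² = (0)² = 0, and 0 < 9 ✓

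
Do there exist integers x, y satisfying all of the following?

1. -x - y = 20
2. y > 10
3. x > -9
No

The full constraint system is jointly infeasible over the integers. Each constraint and what it forces:

  - -x - y = 20: is a linear equation tying the variables together
  - y > 10: bounds one variable relative to a constant
  - x > -9: bounds one variable relative to a constant

Range argument: with x ∈ [-8, ∞], y ∈ [11, ∞], the left side of the equation is at most -3, but the right side is 20 > -3. No integer solution exists.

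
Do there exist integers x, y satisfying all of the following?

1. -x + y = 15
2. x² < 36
Yes

Take x = 0, y = 15. Substituting into each constraint:
  (1) 0 + 15 = 15 ✓
  (2) x² = (0)² = 0, and 0 < 36 ✓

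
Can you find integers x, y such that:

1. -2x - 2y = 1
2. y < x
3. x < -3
No

Even the single constraint (-2x - 2y = 1) is infeasible over the integers.

  - -2x - 2y = 1: every term on the left is divisible by 2, so the LHS ≡ 0 (mod 2), but the RHS 1 is not — no integer solution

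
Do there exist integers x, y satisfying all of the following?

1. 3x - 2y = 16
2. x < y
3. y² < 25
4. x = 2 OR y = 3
No

A contradictory subset is {3x - 2y = 16, x < y, x = 2 OR y = 3}. No integer assignment can satisfy these jointly:

  - 3x - 2y = 16: is a linear equation tying the variables together
  - x < y: bounds one variable relative to another variable
  - x = 2 OR y = 3: forces a choice: either x = 2 or y = 3

Split on the disjunction (x = 2 OR y = 3):
  • If x = 2: the equation forces y = -5, giving (x, y) = (2, -5), which violates y > x.
  • If y = 3: with y = 3, every remaining term of the linear equation is divisible by 3, so the left side is ≡ 0 (mod 3); but the right side 22 ≡ 1 (mod 3). No integers can satisfy it.
Both branches are infeasible, so the system has no integer solution.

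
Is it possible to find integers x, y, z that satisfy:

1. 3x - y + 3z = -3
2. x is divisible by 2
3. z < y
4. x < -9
Yes

Take x = -10, y = 15, z = 14. Substituting into each constraint:
  (1) 3(-10) + (-15) + 3(14) = -3 ✓
  (2) -10 = 2 × -5, remainder 0 ✓
  (3) 14 < 15 ✓
  (4) -10 < -9 ✓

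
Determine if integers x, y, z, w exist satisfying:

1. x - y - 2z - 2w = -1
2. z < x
Yes

Take x = 1, y = 0, z = 0, w = 1. Substituting into each constraint:
  (1) 1 + 0 - 2(0) - 2(1) = -1 ✓
  (2) 0 < 1 ✓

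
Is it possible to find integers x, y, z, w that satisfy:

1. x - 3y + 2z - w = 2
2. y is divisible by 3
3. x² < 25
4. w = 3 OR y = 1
Yes

Take x = -1, y = 0, z = 3, w = 3. Substituting into each constraint:
  (1) (-1) - 3(0) + 2(3) + (-3) = 2 ✓
  (2) 0 = 3 × 0, remainder 0 ✓
  (3) x² = (-1)² = 1, and 1 < 25 ✓
  (4) w = 3, target 3 ✓ (first branch holds)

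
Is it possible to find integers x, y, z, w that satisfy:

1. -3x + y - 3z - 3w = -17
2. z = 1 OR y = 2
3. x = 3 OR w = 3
Yes

Take x = 4, y = 7, z = 1, w = 3. Substituting into each constraint:
  (1) -3(4) + 7 - 3(1) - 3(3) = -17 ✓
  (2) z = 1, target 1 ✓ (first branch holds)
  (3) w = 3, target 3 ✓ (second branch holds)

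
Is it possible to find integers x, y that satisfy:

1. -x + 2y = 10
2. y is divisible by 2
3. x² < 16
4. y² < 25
Yes

Take x = -2, y = 4. Substituting into each constraint:
  (1) 2 + 2(4) = 10 ✓
  (2) 4 = 2 × 2, remainder 0 ✓
  (3) x² = (-2)² = 4, and 4 < 16 ✓
  (4) y² = (4)² = 16, and 16 < 25 ✓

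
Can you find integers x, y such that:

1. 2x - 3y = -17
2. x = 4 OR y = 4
No

The full constraint system is jointly infeasible over the integers. Each constraint and what it forces:

  - 2x - 3y = -17: is a linear equation tying the variables together
  - x = 4 OR y = 4: forces a choice: either x = 4 or y = 4

Split on the disjunction (x = 4 OR y = 4):
  • If x = 4: with x = 4, every remaining term of the linear equation is divisible by 3, so the left side is ≡ 0 (mod 3); but the right side -25 ≡ 2 (mod 3). No integers can satisfy it.
  • If y = 4: with y = 4, every remaining term of the linear equation is divisible by 2, so the left side is ≡ 0 (mod 2); but the right side -5 ≡ 1 (mod 2). No integers can satisfy it.
Both branches are infeasible, so the system has no integer solution.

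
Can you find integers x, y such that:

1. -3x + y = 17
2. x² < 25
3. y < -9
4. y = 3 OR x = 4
No

A contradictory subset is {-3x + y = 17, y < -9, y = 3 OR x = 4}. No integer assignment can satisfy these jointly:

  - -3x + y = 17: is a linear equation tying the variables together
  - y < -9: bounds one variable relative to a constant
  - y = 3 OR x = 4: forces a choice: either y = 3 or x = 4

Split on the disjunction (y = 3 OR x = 4):
  • If y = 3: this contradicts the bound y ≤ -10.
  • If x = 4: the equation forces y = 29, which contradicts the bound y ≤ -10.
Both branches are infeasible, so the system has no integer solution.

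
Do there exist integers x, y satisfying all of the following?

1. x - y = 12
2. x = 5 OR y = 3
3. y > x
No

A contradictory subset is {x - y = 12, y > x}. No integer assignment can satisfy these jointly:

  - x - y = 12: is a linear equation tying the variables together
  - y > x: bounds one variable relative to another variable

From the equation, x − y = 12, i.e. y − x = -12; but y > x requires y − x ≥ 1. Contradiction.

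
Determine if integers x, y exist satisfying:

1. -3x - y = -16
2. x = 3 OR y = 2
Yes

Take x = 3, y = 7. Substituting into each constraint:
  (1) -3(3) + (-7) = -16 ✓
  (2) x = 3, target 3 ✓ (first branch holds)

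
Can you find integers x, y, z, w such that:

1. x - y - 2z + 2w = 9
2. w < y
Yes

Take x = 0, y = 1, z = -5, w = 0. Substituting into each constraint:
  (1) 0 + (-1) - 2(-5) + 2(0) = 9 ✓
  (2) 0 < 1 ✓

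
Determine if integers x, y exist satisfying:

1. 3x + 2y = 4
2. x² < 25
Yes

Take x = 0, y = 2. Substituting into each constraint:
  (1) 3(0) + 2(2) = 4 ✓
  (2) x² = (0)² = 0, and 0 < 25 ✓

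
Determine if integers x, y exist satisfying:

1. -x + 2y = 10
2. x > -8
Yes

Take x = -6, y = 2. Substituting into each constraint:
  (1) 6 + 2(2) = 10 ✓
  (2) -6 > -8 ✓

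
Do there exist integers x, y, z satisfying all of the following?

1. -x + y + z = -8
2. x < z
Yes

Take x = -1, y = -9, z = 0. Substituting into each constraint:
  (1) 1 + (-9) + 0 = -8 ✓
  (2) -1 < 0 ✓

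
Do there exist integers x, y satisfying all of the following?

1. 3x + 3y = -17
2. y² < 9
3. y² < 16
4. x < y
No

Even the single constraint (3x + 3y = -17) is infeasible over the integers.

  - 3x + 3y = -17: every term on the left is divisible by 3, so the LHS ≡ 0 (mod 3), but the RHS -17 is not — no integer solution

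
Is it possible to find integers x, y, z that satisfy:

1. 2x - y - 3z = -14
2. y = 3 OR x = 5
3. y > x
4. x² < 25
Yes

Take x = 2, y = 3, z = 5. Substituting into each constraint:
  (1) 2(2) + (-3) - 3(5) = -14 ✓
  (2) y = 3, target 3 ✓ (first branch holds)
  (3) 3 > 2 ✓
  (4) x² = (2)² = 4, and 4 < 25 ✓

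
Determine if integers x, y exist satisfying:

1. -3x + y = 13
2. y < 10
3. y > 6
Yes

Take x = -2, y = 7. Substituting into each constraint:
  (1) -3(-2) + 7 = 13 ✓
  (2) 7 < 10 ✓
  (3) 7 > 6 ✓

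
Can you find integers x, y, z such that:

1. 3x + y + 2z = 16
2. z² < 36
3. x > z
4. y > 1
Yes

Take x = 1, y = 13, z = 0. Substituting into each constraint:
  (1) 3(1) + 13 + 2(0) = 16 ✓
  (2) z² = (0)² = 0, and 0 < 36 ✓
  (3) 1 > 0 ✓
  (4) 13 > 1 ✓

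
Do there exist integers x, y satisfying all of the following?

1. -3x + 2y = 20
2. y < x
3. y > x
No

A contradictory subset is {y < x, y > x}. No integer assignment can satisfy these jointly:

  - y < x: bounds one variable relative to another variable
  - y > x: bounds one variable relative to another variable

Direct contradiction: x > y and y > x cannot both hold.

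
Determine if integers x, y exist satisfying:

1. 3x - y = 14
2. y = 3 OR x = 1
Yes

Take x = 1, y = -11. Substituting into each constraint:
  (1) 3(1) + 11 = 14 ✓
  (2) x = 1, target 1 ✓ (second branch holds)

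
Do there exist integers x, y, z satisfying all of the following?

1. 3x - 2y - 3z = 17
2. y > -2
Yes

Take x = 7, y = 2, z = 0. Substituting into each constraint:
  (1) 3(7) - 2(2) - 3(0) = 17 ✓
  (2) 2 > -2 ✓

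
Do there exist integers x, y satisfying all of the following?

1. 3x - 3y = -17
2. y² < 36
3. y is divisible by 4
No

Even the single constraint (3x - 3y = -17) is infeasible over the integers.

  - 3x - 3y = -17: every term on the left is divisible by 3, so the LHS ≡ 0 (mod 3), but the RHS -17 is not — no integer solution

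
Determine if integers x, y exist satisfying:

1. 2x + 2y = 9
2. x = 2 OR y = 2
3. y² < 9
No

Even the single constraint (2x + 2y = 9) is infeasible over the integers.

  - 2x + 2y = 9: every term on the left is divisible by 2, so the LHS ≡ 0 (mod 2), but the RHS 9 is not — no integer solution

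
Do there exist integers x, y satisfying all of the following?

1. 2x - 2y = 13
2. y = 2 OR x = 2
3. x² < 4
No

Even the single constraint (2x - 2y = 13) is infeasible over the integers.

  - 2x - 2y = 13: every term on the left is divisible by 2, so the LHS ≡ 0 (mod 2), but the RHS 13 is not — no integer solution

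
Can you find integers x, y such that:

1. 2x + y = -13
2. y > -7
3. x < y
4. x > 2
No

A contradictory subset is {2x + y = -13, x < y, x > 2}. No integer assignment can satisfy these jointly:

  - 2x + y = -13: is a linear equation tying the variables together
  - x < y: bounds one variable relative to another variable
  - x > 2: bounds one variable relative to a constant

Propagating the comparison: y > x and x ≥ 3 give y ≥ 4. Range argument: with x ∈ [3, ∞], y ∈ [4, ∞], the left side of the equation is at least 10, but the right side is -13 < 10. No integer solution exists.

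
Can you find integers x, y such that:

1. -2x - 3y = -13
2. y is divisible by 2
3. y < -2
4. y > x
No

A contradictory subset is {-2x - 3y = -13, y < -2, y > x}. No integer assignment can satisfy these jointly:

  - -2x - 3y = -13: is a linear equation tying the variables together
  - y < -2: bounds one variable relative to a constant
  - y > x: bounds one variable relative to another variable

Propagating the comparison: x < y and y ≤ -3 give x ≤ -4. Range argument: with x ∈ [−∞, -4], y ∈ [−∞, -3], the left side of the equation is at least 17, but the right side is -13 < 17. No integer solution exists.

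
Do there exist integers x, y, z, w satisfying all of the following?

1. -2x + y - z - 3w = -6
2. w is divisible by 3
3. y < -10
Yes

Take x = -3, y = -11, z = 1, w = 0. Substituting into each constraint:
  (1) -2(-3) + (-11) + (-1) - 3(0) = -6 ✓
  (2) 0 = 3 × 0, remainder 0 ✓
  (3) -11 < -10 ✓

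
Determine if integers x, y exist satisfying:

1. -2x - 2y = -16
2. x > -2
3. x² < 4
Yes

Take x = 0, y = 8. Substituting into each constraint:
  (1) -2(0) - 2(8) = -16 ✓
  (2) 0 > -2 ✓
  (3) x² = (0)² = 0, and 0 < 4 ✓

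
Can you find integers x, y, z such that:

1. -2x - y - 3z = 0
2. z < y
Yes

Take x = -1, y = 2, z = 0. Substituting into each constraint:
  (1) -2(-1) + (-2) - 3(0) = 0 ✓
  (2) 0 < 2 ✓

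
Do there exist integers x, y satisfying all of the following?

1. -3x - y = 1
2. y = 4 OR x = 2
Yes

Take x = 2, y = -7. Substituting into each constraint:
  (1) -3(2) + 7 = 1 ✓
  (2) x = 2, target 2 ✓ (second branch holds)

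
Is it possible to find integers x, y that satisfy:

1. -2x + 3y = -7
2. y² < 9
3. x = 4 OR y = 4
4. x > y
No

A contradictory subset is {-2x + 3y = -7, y² < 9, x = 4 OR y = 4}. No integer assignment can satisfy these jointly:

  - -2x + 3y = -7: is a linear equation tying the variables together
  - y² < 9: restricts y to |y| ≤ 2
  - x = 4 OR y = 4: forces a choice: either x = 4 or y = 4

Split on the disjunction (x = 4 OR y = 4):
  • If x = 4: with x = 4, every remaining term of the linear equation is divisible by 3, so the left side is ≡ 0 (mod 3); but the right side 1 ≡ 1 (mod 3). No integers can satisfy it.
  • If y = 4: this contradicts y² < 9, which requires |y| ≤ 2.
Both branches are infeasible, so the system has no integer solution.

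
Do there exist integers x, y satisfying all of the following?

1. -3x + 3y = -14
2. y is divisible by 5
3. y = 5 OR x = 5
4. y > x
No

Even the single constraint (-3x + 3y = -14) is infeasible over the integers.

  - -3x + 3y = -14: every term on the left is divisible by 3, so the LHS ≡ 0 (mod 3), but the RHS -14 is not — no integer solution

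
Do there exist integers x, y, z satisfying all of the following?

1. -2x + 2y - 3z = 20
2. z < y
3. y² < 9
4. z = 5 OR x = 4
Yes

Take x = 4, y = 2, z = -8. Substituting into each constraint:
  (1) -2(4) + 2(2) - 3(-8) = 20 ✓
  (2) -8 < 2 ✓
  (3) y² = (2)² = 4, and 4 < 9 ✓
  (4) x = 4, target 4 ✓ (second branch holds)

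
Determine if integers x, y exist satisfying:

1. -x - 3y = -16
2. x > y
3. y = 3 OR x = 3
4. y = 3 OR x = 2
Yes

Take x = 7, y = 3. Substituting into each constraint:
  (1) (-7) - 3(3) = -16 ✓
  (2) 7 > 3 ✓
  (3) y = 3, target 3 ✓ (first branch holds)
  (4) y = 3, target 3 ✓ (first branch holds)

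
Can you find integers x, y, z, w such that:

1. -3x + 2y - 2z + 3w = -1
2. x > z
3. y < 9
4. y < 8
Yes

Take x = 1, y = 1, z = 0, w = 0. Substituting into each constraint:
  (1) -3(1) + 2(1) - 2(0) + 3(0) = -1 ✓
  (2) 1 > 0 ✓
  (3) 1 < 9 ✓
  (4) 1 < 8 ✓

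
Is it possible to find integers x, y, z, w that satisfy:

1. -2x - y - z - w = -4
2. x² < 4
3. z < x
Yes

Take x = 1, y = 0, z = 0, w = 2. Substituting into each constraint:
  (1) -2(1) + 0 + 0 + (-2) = -4 ✓
  (2) x² = (1)² = 1, and 1 < 4 ✓
  (3) 0 < 1 ✓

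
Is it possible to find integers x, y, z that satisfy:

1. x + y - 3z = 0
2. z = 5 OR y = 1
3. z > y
Yes

Take x = 5, y = 1, z = 2. Substituting into each constraint:
  (1) 5 + 1 - 3(2) = 0 ✓
  (2) y = 1, target 1 ✓ (second branch holds)
  (3) 2 > 1 ✓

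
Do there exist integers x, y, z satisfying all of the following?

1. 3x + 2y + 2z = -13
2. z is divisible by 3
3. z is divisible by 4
Yes

Take x = -5, y = 1, z = 0. Substituting into each constraint:
  (1) 3(-5) + 2(1) + 2(0) = -13 ✓
  (2) 0 = 3 × 0, remainder 0 ✓
  (3) 0 = 4 × 0, remainder 0 ✓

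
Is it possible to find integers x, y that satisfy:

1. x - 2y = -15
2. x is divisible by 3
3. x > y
Yes

Take x = 21, y = 18. Substituting into each constraint:
  (1) 21 - 2(18) = -15 ✓
  (2) 21 = 3 × 7, remainder 0 ✓
  (3) 21 > 18 ✓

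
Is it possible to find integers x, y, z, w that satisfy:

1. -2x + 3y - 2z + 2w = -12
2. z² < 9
Yes

Take x = 0, y = -4, z = 0, w = 0. Substituting into each constraint:
  (1) -2(0) + 3(-4) - 2(0) + 2(0) = -12 ✓
  (2) z² = (0)² = 0, and 0 < 9 ✓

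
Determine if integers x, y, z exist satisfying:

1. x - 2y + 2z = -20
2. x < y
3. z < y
Yes

Take x = 0, y = 1, z = -9. Substituting into each constraint:
  (1) 0 - 2(1) + 2(-9) = -20 ✓
  (2) 0 < 1 ✓
  (3) -9 < 1 ✓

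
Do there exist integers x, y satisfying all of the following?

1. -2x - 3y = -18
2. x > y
Yes

Take x = 9, y = 0. Substituting into each constraint:
  (1) -2(9) - 3(0) = -18 ✓
  (2) 9 > 0 ✓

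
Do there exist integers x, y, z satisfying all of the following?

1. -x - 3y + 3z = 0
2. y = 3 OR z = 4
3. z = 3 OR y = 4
Yes

Take x = 0, y = 4, z = 4. Substituting into each constraint:
  (1) 0 - 3(4) + 3(4) = 0 ✓
  (2) z = 4, target 4 ✓ (second branch holds)
  (3) y = 4, target 4 ✓ (second branch holds)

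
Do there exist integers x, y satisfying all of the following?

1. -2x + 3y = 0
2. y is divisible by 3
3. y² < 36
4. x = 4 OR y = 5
No

A contradictory subset is {-2x + 3y = 0, y is divisible by 3, x = 4 OR y = 5}. No integer assignment can satisfy these jointly:

  - -2x + 3y = 0: is a linear equation tying the variables together
  - y is divisible by 3: restricts y to multiples of 3
  - x = 4 OR y = 5: forces a choice: either x = 4 or y = 5

Split on the disjunction (x = 4 OR y = 5):
  • If x = 4: with x = 4, writing y = 3y', every remaining term of the linear equation is divisible by 9, so the left side is ≡ 0 (mod 9); but the right side 8 ≡ 8 (mod 9). No integers can satisfy it.
  • If y = 5: this contradicts the divisibility constraint — 5 is not a multiple of 3.
Both branches are infeasible, so the system has no integer solution.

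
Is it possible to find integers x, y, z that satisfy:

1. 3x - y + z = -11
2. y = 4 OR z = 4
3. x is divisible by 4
Yes

Take x = 0, y = 4, z = -7. Substituting into each constraint:
  (1) 3(0) + (-4) + (-7) = -11 ✓
  (2) y = 4, target 4 ✓ (first branch holds)
  (3) 0 = 4 × 0, remainder 0 ✓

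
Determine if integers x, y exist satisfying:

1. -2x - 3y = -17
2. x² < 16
Yes

Take x = 1, y = 5. Substituting into each constraint:
  (1) -2(1) - 3(5) = -17 ✓
  (2) x² = (1)² = 1, and 1 < 16 ✓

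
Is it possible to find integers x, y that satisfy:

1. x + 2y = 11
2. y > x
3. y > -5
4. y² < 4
No

A contradictory subset is {x + 2y = 11, y > x, y² < 4}. No integer assignment can satisfy these jointly:

  - x + 2y = 11: is a linear equation tying the variables together
  - y > x: bounds one variable relative to another variable
  - y² < 4: restricts y to |y| ≤ 1

Propagating the comparison: x < y and y ≤ 1 give x ≤ 0. Range argument: with x ∈ [−∞, 0], y ∈ [-1, 1], the left side of the equation is at most 2, but the right side is 11 > 2. No integer solution exists.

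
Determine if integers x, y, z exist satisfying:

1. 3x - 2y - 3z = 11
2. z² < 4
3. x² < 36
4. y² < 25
Yes

Take x = 1, y = -4, z = 0. Substituting into each constraint:
  (1) 3(1) - 2(-4) - 3(0) = 11 ✓
  (2) z² = (0)² = 0, and 0 < 4 ✓
  (3) x² = (1)² = 1, and 1 < 36 ✓
  (4) y² = (-4)² = 16, and 16 < 25 ✓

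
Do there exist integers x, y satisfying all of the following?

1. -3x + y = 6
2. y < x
Yes

Take x = -4, y = -6. Substituting into each constraint:
  (1) -3(-4) + (-6) = 6 ✓
  (2) -6 < -4 ✓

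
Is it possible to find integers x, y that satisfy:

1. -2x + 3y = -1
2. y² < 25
Yes

Take x = 2, y = 1. Substituting into each constraint:
  (1) -2(2) + 3(1) = -1 ✓
  (2) y² = (1)² = 1, and 1 < 25 ✓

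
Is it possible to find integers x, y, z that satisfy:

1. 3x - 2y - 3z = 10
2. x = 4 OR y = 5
Yes

Take x = 4, y = 1, z = 0. Substituting into each constraint:
  (1) 3(4) - 2(1) - 3(0) = 10 ✓
  (2) x = 4, target 4 ✓ (first branch holds)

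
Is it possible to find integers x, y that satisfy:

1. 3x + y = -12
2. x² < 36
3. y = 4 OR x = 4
Yes

Take x = 4, y = -24. Substituting into each constraint:
  (1) 3(4) + (-24) = -12 ✓
  (2) x² = (4)² = 16, and 16 < 36 ✓
  (3) x = 4, target 4 ✓ (second branch holds)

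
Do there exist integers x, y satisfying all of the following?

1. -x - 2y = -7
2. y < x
Yes

Take x = 3, y = 2. Substituting into each constraint:
  (1) (-3) - 2(2) = -7 ✓
  (2) 2 < 3 ✓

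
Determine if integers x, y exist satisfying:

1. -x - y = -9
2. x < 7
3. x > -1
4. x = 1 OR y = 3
Yes

Take x = 6, y = 3. Substituting into each constraint:
  (1) (-6) + (-3) = -9 ✓
  (2) 6 < 7 ✓
  (3) 6 > -1 ✓
  (4) y = 3, target 3 ✓ (second branch holds)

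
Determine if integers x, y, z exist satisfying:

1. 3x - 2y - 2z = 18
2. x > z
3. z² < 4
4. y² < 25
Yes

Take x = 6, y = 0, z = 0. Substituting into each constraint:
  (1) 3(6) - 2(0) - 2(0) = 18 ✓
  (2) 6 > 0 ✓
  (3) z² = (0)² = 0, and 0 < 4 ✓
  (4) y² = (0)² = 0, and 0 < 25 ✓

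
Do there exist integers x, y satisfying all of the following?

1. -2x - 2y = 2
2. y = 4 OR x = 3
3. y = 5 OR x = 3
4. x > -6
Yes

Take x = 3, y = -4. Substituting into each constraint:
  (1) -2(3) - 2(-4) = 2 ✓
  (2) x = 3, target 3 ✓ (second branch holds)
  (3) x = 3, target 3 ✓ (second branch holds)
  (4) 3 > -6 ✓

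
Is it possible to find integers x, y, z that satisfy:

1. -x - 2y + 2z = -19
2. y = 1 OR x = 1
Yes

Take x = 1, y = 0, z = -9. Substituting into each constraint:
  (1) (-1) - 2(0) + 2(-9) = -19 ✓
  (2) x = 1, target 1 ✓ (second branch holds)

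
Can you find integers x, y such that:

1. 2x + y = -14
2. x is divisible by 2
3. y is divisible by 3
Yes

Take x = -4, y = -6. Substituting into each constraint:
  (1) 2(-4) + (-6) = -14 ✓
  (2) -4 = 2 × -2, remainder 0 ✓
  (3) -6 = 3 × -2, remainder 0 ✓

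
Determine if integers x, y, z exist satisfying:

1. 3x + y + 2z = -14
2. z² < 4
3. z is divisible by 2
Yes

Take x = 0, y = -14, z = 0. Substituting into each constraint:
  (1) 3(0) + (-14) + 2(0) = -14 ✓
  (2) z² = (0)² = 0, and 0 < 4 ✓
  (3) 0 = 2 × 0, remainder 0 ✓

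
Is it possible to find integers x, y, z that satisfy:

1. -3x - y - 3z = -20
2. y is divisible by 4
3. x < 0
Yes

Take x = -1, y = 8, z = 5. Substituting into each constraint:
  (1) -3(-1) + (-8) - 3(5) = -20 ✓
  (2) 8 = 4 × 2, remainder 0 ✓
  (3) -1 < 0 ✓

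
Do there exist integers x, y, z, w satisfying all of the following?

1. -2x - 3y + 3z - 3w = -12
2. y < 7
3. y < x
Yes

Take x = 3, y = 2, z = 0, w = 0. Substituting into each constraint:
  (1) -2(3) - 3(2) + 3(0) - 3(0) = -12 ✓
  (2) 2 < 7 ✓
  (3) 2 < 3 ✓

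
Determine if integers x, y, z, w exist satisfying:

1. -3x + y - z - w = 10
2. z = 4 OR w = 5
Yes

Take x = -5, y = 0, z = 4, w = 1. Substituting into each constraint:
  (1) -3(-5) + 0 + (-4) + (-1) = 10 ✓
  (2) z = 4, target 4 ✓ (first branch holds)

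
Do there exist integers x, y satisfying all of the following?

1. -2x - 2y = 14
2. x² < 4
Yes

Take x = 0, y = -7. Substituting into each constraint:
  (1) -2(0) - 2(-7) = 14 ✓
  (2) x² = (0)² = 0, and 0 < 4 ✓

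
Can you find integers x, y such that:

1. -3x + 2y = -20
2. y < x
Yes

Take x = 18, y = 17. Substituting into each constraint:
  (1) -3(18) + 2(17) = -20 ✓
  (2) 17 < 18 ✓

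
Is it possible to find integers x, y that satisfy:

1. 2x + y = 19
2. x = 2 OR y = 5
Yes

Take x = 2, y = 15. Substituting into each constraint:
  (1) 2(2) + 15 = 19 ✓
  (2) x = 2, target 2 ✓ (first branch holds)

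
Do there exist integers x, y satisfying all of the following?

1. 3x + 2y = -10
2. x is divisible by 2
Yes

Take x = 0, y = -5. Substituting into each constraint:
  (1) 3(0) + 2(-5) = -10 ✓
  (2) 0 = 2 × 0, remainder 0 ✓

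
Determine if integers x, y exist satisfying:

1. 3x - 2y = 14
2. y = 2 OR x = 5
Yes

Take x = 6, y = 2. Substituting into each constraint:
  (1) 3(6) - 2(2) = 14 ✓
  (2) y = 2, target 2 ✓ (first branch holds)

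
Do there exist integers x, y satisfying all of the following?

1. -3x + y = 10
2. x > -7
Yes

Take x = -3, y = 1. Substituting into each constraint:
  (1) -3(-3) + 1 = 10 ✓
  (2) -3 > -7 ✓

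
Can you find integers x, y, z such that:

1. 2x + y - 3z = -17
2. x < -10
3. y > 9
Yes

Take x = -12, y = 10, z = 1. Substituting into each constraint:
  (1) 2(-12) + 10 - 3(1) = -17 ✓
  (2) -12 < -10 ✓
  (3) 10 > 9 ✓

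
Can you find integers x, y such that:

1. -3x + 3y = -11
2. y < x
No

Even the single constraint (-3x + 3y = -11) is infeasible over the integers.

  - -3x + 3y = -11: every term on the left is divisible by 3, so the LHS ≡ 0 (mod 3), but the RHS -11 is not — no integer solution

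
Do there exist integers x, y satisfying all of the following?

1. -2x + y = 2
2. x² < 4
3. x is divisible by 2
Yes

Take x = 0, y = 2. Substituting into each constraint:
  (1) -2(0) + 2 = 2 ✓
  (2) x² = (0)² = 0, and 0 < 4 ✓
  (3) 0 = 2 × 0, remainder 0 ✓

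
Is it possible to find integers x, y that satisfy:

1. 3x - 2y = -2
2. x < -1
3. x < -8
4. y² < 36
No

A contradictory subset is {3x - 2y = -2, x < -8, y² < 36}. No integer assignment can satisfy these jointly:

  - 3x - 2y = -2: is a linear equation tying the variables together
  - x < -8: bounds one variable relative to a constant
  - y² < 36: restricts y to |y| ≤ 5

Range argument: with x ∈ [−∞, -9], y ∈ [-5, 5], the left side of the equation is at most -17, but the right side is -2 > -17. No integer solution exists.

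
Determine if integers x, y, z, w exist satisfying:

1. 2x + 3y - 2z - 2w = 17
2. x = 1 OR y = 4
Yes

Take x = 1, y = -1, z = -9, w = 0. Substituting into each constraint:
  (1) 2(1) + 3(-1) - 2(-9) - 2(0) = 17 ✓
  (2) x = 1, target 1 ✓ (first branch holds)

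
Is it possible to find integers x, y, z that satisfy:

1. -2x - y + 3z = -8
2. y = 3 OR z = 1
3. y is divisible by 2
No

The full constraint system is jointly infeasible over the integers. Each constraint and what it forces:

  - -2x - y + 3z = -8: is a linear equation tying the variables together
  - y = 3 OR z = 1: forces a choice: either y = 3 or z = 1
  - y is divisible by 2: restricts y to multiples of 2

Split on the disjunction (y = 3 OR z = 1):
  • If y = 3: this contradicts the divisibility constraint — 3 is not a multiple of 2.
  • If z = 1: with z = 1, writing y = 2y', every remaining term of the linear equation is divisible by 2, so the left side is ≡ 0 (mod 2); but the right side -11 ≡ 1 (mod 2). No integers can satisfy it.
Both branches are infeasible, so the system has no integer solution.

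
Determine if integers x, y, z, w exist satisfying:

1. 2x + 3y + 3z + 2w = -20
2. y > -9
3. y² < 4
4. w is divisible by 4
Yes

Take x = -10, y = 0, z = 0, w = 0. Substituting into each constraint:
  (1) 2(-10) + 3(0) + 3(0) + 2(0) = -20 ✓
  (2) 0 > -9 ✓
  (3) y² = (0)² = 0, and 0 < 4 ✓
  (4) 0 = 4 × 0, remainder 0 ✓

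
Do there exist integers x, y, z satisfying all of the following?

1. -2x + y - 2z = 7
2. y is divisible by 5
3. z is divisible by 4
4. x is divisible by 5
Yes

Take x = -5, y = 5, z = 4. Substituting into each constraint:
  (1) -2(-5) + 5 - 2(4) = 7 ✓
  (2) 5 = 5 × 1, remainder 0 ✓
  (3) 4 = 4 × 1, remainder 0 ✓
  (4) -5 = 5 × -1, remainder 0 ✓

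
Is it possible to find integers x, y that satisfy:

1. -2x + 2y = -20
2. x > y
Yes

Take x = 0, y = -10. Substituting into each constraint:
  (1) -2(0) + 2(-10) = -20 ✓
  (2) 0 > -10 ✓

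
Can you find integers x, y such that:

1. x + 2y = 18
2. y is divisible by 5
Yes

Take x = 18, y = 0. Substituting into each constraint:
  (1) 18 + 2(0) = 18 ✓
  (2) 0 = 5 × 0, remainder 0 ✓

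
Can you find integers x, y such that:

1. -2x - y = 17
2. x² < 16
Yes

Take x = 0, y = -17. Substituting into each constraint:
  (1) -2(0) + 17 = 17 ✓
  (2) x² = (0)² = 0, and 0 < 16 ✓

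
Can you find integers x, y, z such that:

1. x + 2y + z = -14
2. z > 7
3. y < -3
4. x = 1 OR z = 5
Yes

Take x = 1, y = -12, z = 9. Substituting into each constraint:
  (1) 1 + 2(-12) + 9 = -14 ✓
  (2) 9 > 7 ✓
  (3) -12 < -3 ✓
  (4) x = 1, target 1 ✓ (first branch holds)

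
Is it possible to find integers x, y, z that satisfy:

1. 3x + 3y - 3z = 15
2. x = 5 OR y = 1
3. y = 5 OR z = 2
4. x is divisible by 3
Yes

Take x = 6, y = 1, z = 2. Substituting into each constraint:
  (1) 3(6) + 3(1) - 3(2) = 15 ✓
  (2) y = 1, target 1 ✓ (second branch holds)
  (3) z = 2, target 2 ✓ (second branch holds)
  (4) 6 = 3 × 2, remainder 0 ✓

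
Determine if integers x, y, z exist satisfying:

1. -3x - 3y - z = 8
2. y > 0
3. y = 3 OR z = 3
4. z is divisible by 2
Yes

Take x = -5, y = 3, z = -2. Substituting into each constraint:
  (1) -3(-5) - 3(3) + 2 = 8 ✓
  (2) 3 > 0 ✓
  (3) y = 3, target 3 ✓ (first branch holds)
  (4) -2 = 2 × -1, remainder 0 ✓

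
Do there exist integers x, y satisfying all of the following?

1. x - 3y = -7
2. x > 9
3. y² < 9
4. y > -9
No

A contradictory subset is {x - 3y = -7, x > 9, y² < 9}. No integer assignment can satisfy these jointly:

  - x - 3y = -7: is a linear equation tying the variables together
  - x > 9: bounds one variable relative to a constant
  - y² < 9: restricts y to |y| ≤ 2

Range argument: with x ∈ [10, ∞], y ∈ [-2, 2], the left side of the equation is at least 4, but the right side is -7 < 4. No integer solution exists.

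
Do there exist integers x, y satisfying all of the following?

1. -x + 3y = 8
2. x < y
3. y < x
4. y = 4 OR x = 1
No

A contradictory subset is {x < y, y < x}. No integer assignment can satisfy these jointly:

  - x < y: bounds one variable relative to another variable
  - y < x: bounds one variable relative to another variable

Direct contradiction: y > x and x > y cannot both hold.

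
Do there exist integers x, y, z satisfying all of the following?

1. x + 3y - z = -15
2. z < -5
Yes

Take x = 0, y = -7, z = -6. Substituting into each constraint:
  (1) 0 + 3(-7) + 6 = -15 ✓
  (2) -6 < -5 ✓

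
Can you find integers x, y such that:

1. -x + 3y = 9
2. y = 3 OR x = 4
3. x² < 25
Yes

Take x = 0, y = 3. Substituting into each constraint:
  (1) 0 + 3(3) = 9 ✓
  (2) y = 3, target 3 ✓ (first branch holds)
  (3) x² = (0)² = 0, and 0 < 25 ✓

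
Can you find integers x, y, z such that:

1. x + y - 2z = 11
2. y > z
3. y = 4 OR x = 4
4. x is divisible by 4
Yes

Take x = 4, y = -5, z = -6. Substituting into each constraint:
  (1) 4 + (-5) - 2(-6) = 11 ✓
  (2) -5 > -6 ✓
  (3) x = 4, target 4 ✓ (second branch holds)
  (4) 4 = 4 × 1, remainder 0 ✓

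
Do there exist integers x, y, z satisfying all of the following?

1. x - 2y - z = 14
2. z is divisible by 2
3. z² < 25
Yes

Take x = 0, y = -7, z = 0. Substituting into each constraint:
  (1) 0 - 2(-7) + 0 = 14 ✓
  (2) 0 = 2 × 0, remainder 0 ✓
  (3) z² = (0)² = 0, and 0 < 25 ✓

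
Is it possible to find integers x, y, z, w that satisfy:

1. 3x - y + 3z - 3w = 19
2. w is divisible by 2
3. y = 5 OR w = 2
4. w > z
Yes

Take x = 9, y = 5, z = -1, w = 0. Substituting into each constraint:
  (1) 3(9) + (-5) + 3(-1) - 3(0) = 19 ✓
  (2) 0 = 2 × 0, remainder 0 ✓
  (3) y = 5, target 5 ✓ (first branch holds)
  (4) 0 > -1 ✓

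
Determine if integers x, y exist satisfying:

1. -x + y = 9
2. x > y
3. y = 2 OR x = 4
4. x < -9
No

A contradictory subset is {-x + y = 9, x > y}. No integer assignment can satisfy these jointly:

  - -x + y = 9: is a linear equation tying the variables together
  - x > y: bounds one variable relative to another variable

From the equation, x − y = -9, i.e. x − y = -9; but x > y requires x − y ≥ 1. Contradiction.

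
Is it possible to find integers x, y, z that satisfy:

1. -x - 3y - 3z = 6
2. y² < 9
Yes

Take x = 0, y = -2, z = 0. Substituting into each constraint:
  (1) 0 - 3(-2) - 3(0) = 6 ✓
  (2) y² = (-2)² = 4, and 4 < 9 ✓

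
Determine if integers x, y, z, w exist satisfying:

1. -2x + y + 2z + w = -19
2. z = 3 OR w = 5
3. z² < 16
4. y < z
Yes

Take x = 13, y = 0, z = 1, w = 5. Substituting into each constraint:
  (1) -2(13) + 0 + 2(1) + 5 = -19 ✓
  (2) w = 5, target 5 ✓ (second branch holds)
  (3) z² = (1)² = 1, and 1 < 16 ✓
  (4) 0 < 1 ✓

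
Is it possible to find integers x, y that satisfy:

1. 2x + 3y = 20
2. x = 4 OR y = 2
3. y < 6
Yes

Take x = 7, y = 2. Substituting into each constraint:
  (1) 2(7) + 3(2) = 20 ✓
  (2) y = 2, target 2 ✓ (second branch holds)
  (3) 2 < 6 ✓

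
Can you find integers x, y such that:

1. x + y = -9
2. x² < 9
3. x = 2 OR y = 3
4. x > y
Yes

Take x = 2, y = -11. Substituting into each constraint:
  (1) 2 + (-11) = -9 ✓
  (2) x² = (2)² = 4, and 4 < 9 ✓
  (3) x = 2, target 2 ✓ (first branch holds)
  (4) 2 > -11 ✓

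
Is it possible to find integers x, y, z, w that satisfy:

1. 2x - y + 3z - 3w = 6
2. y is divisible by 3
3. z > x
Yes

Take x = 0, y = 0, z = 1, w = -1. Substituting into each constraint:
  (1) 2(0) + 0 + 3(1) - 3(-1) = 6 ✓
  (2) 0 = 3 × 0, remainder 0 ✓
  (3) 1 > 0 ✓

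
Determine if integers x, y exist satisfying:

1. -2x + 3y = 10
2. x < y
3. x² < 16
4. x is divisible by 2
Yes

Take x = -2, y = 2. Substituting into each constraint:
  (1) -2(-2) + 3(2) = 10 ✓
  (2) -2 < 2 ✓
  (3) x² = (-2)² = 4, and 4 < 16 ✓
  (4) -2 = 2 × -1, remainder 0 ✓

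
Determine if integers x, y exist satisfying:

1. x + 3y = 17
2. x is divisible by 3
No

The full constraint system is jointly infeasible over the integers. Each constraint and what it forces:

  - x + 3y = 17: is a linear equation tying the variables together
  - x is divisible by 3: restricts x to multiples of 3

Modular obstruction: writing x = 3x', every remaining term of the linear equation is divisible by 3, so the left side is ≡ 0 (mod 3); but the right side 17 ≡ 2 (mod 3). No integers can satisfy it.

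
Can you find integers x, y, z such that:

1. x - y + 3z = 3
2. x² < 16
Yes

Take x = 3, y = 0, z = 0. Substituting into each constraint:
  (1) 3 + 0 + 3(0) = 3 ✓
  (2) x² = (3)² = 9, and 9 < 16 ✓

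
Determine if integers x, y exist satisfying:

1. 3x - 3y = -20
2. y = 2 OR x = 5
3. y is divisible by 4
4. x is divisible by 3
No

Even the single constraint (3x - 3y = -20) is infeasible over the integers.

  - 3x - 3y = -20: every term on the left is divisible by 3, so the LHS ≡ 0 (mod 3), but the RHS -20 is not — no integer solution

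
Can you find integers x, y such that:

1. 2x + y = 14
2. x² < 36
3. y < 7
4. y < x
Yes

Take x = 5, y = 4. Substituting into each constraint:
  (1) 2(5) + 4 = 14 ✓
  (2) x² = (5)² = 25, and 25 < 36 ✓
  (3) 4 < 7 ✓
  (4) 4 < 5 ✓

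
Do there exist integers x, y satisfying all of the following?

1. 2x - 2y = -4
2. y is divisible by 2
Yes

Take x = -2, y = 0. Substituting into each constraint:
  (1) 2(-2) - 2(0) = -4 ✓
  (2) 0 = 2 × 0, remainder 0 ✓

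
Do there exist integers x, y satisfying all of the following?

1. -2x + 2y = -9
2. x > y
No

Even the single constraint (-2x + 2y = -9) is infeasible over the integers.

  - -2x + 2y = -9: every term on the left is divisible by 2, so the LHS ≡ 0 (mod 2), but the RHS -9 is not — no integer solution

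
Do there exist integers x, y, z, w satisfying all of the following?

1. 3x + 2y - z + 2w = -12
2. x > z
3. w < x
Yes

Take x = 0, y = -6, z = -2, w = -1. Substituting into each constraint:
  (1) 3(0) + 2(-6) + 2 + 2(-1) = -12 ✓
  (2) 0 > -2 ✓
  (3) -1 < 0 ✓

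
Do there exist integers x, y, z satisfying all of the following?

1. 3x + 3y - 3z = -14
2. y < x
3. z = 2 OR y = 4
No

Even the single constraint (3x + 3y - 3z = -14) is infeasible over the integers.

  - 3x + 3y - 3z = -14: every term on the left is divisible by 3, so the LHS ≡ 0 (mod 3), but the RHS -14 is not — no integer solution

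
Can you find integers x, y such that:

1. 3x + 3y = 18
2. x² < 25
Yes

Take x = 0, y = 6. Substituting into each constraint:
  (1) 3(0) + 3(6) = 18 ✓
  (2) x² = (0)² = 0, and 0 < 25 ✓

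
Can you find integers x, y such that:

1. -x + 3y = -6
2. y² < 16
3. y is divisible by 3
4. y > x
No

A contradictory subset is {-x + 3y = -6, y² < 16, y > x}. No integer assignment can satisfy these jointly:

  - -x + 3y = -6: is a linear equation tying the variables together
  - y² < 16: restricts y to |y| ≤ 3
  - y > x: bounds one variable relative to another variable

The bounds confine y to {-3, -2, -1, 0, 1, 2, 3}. For each value, substitute into the equation:
  • y = -3: the equation forces x = -3, but y > x fails since -3 ≤ -3.
  • y = -2: the equation forces x = 0, but y > x fails since -2 ≤ 0.
  • y = -1: the equation forces x = 3, but y > x fails since -1 ≤ 3.
  • y = 0: the equation forces x = 6, but y > x fails since 0 ≤ 6.
  • y = 1: the equation forces x = 9, but y > x fails since 1 ≤ 9.
  • y = 2: the equation forces x = 12, but y > x fails since 2 ≤ 12.
  • y = 3: the equation forces x = 15, but y > x fails since 3 ≤ 15.
Every case fails, so no integer solution exists.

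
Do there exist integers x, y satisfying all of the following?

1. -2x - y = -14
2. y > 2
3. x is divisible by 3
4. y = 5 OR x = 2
No

A contradictory subset is {-2x - y = -14, x is divisible by 3, y = 5 OR x = 2}. No integer assignment can satisfy these jointly:

  - -2x - y = -14: is a linear equation tying the variables together
  - x is divisible by 3: restricts x to multiples of 3
  - y = 5 OR x = 2: forces a choice: either y = 5 or x = 2

Split on the disjunction (y = 5 OR x = 2):
  • If y = 5: with y = 5, writing x = 3x', every remaining term of the linear equation is divisible by 6, so the left side is ≡ 0 (mod 6); but the right side -9 ≡ 3 (mod 6). No integers can satisfy it.
  • If x = 2: this contradicts the divisibility constraint — 2 is not a multiple of 3.
Both branches are infeasible, so the system has no integer solution.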